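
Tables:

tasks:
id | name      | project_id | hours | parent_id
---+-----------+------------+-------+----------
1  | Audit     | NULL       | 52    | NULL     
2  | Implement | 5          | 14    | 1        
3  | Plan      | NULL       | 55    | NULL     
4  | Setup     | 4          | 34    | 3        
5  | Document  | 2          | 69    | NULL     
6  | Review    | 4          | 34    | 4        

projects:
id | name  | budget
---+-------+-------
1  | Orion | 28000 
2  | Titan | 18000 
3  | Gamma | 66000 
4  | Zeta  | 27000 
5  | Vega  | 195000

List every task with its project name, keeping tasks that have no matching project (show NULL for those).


LEFT JOIN keeps every row from tasks (the left table); where project_id has no match in projects, the project columns become NULL. Walk through each task:
  - task 1 (Audit): project_id=NULL, no match -> kept with NULL
  - task 2 (Implement): project_id=5 -> matches Vega
  - task 3 (Plan): project_id=NULL, no match -> kept with NULL
  - task 4 (Setup): project_id=4 -> matches Zeta
  - task 5 (Document): project_id=2 -> matches Titan
  - task 6 (Review): project_id=4 -> matches Zeta
All 6 rows appear; 2 have NULL project.

SQL:
SELECT a.name, b.name AS project
FROM tasks a
LEFT JOIN projects b ON a.project_id = b.id

Result:
name      | project
----------+--------
Audit     | NULL   
Implement | Vega   
Plan      | NULL   
Setup     | Zeta   
Document  | Titan  
Review    | Zeta   


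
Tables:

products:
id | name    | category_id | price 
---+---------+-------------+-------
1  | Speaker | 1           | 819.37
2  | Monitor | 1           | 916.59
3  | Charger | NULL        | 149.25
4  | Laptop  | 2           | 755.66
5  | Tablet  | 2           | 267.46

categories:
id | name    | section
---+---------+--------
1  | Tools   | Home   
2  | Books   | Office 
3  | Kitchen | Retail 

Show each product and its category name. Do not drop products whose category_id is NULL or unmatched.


LEFT JOIN keeps every row from products (the left table); where category_id has no match in categories, the category columns become NULL. Walk through each product:
  - product 1 (Speaker): category_id=1 -> matches Tools
  - product 2 (Monitor): category_id=1 -> matches Tools
  - product 3 (Charger): category_id=NULL, no match -> kept with NULL
  - product 4 (Laptop): category_id=2 -> matches Books
  - product 5 (Tablet): category_id=2 -> matches Books
All 5 rows appear; 1 has NULL category.

SQL:
SELECT a.name, b.name AS category
FROM products a
LEFT JOIN categories b ON a.category_id = b.id

Result:
name    | category
--------+---------
Speaker | Tools   
Monitor | Tools   
Charger | NULL    
Laptop  | Books   
Tablet  | Books   


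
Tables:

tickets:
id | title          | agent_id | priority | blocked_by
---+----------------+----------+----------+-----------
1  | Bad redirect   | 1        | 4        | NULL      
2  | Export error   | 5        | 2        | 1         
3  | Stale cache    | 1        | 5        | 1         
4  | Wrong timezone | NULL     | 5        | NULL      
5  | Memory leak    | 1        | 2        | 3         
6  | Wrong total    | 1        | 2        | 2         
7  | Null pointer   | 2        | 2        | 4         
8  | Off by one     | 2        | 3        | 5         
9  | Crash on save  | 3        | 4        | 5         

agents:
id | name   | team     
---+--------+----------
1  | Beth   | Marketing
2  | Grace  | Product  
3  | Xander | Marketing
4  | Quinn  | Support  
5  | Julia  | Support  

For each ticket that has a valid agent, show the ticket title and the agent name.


INNER JOIN keeps only tickets rows whose agent_id matches an id in agents. Walk through each ticket:
  - ticket 1 (Bad redirect): agent_id=1 -> matches Beth
  - ticket 2 (Export error): agent_id=5 -> matches Julia
  - ticket 3 (Stale cache): agent_id=1 -> matches Beth
  - ticket 4 (Wrong timezone): agent_id=NULL, no match -> dropped
  - ticket 5 (Memory leak): agent_id=1 -> matches Beth
  - ticket 6 (Wrong total): agent_id=1 -> matches Beth
  - ticket 7 (Null pointer): agent_id=2 -> matches Grace
  - ticket 8 (Off by one): agent_id=2 -> matches Grace
  - ticket 9 (Crash on save): agent_id=3 -> matches Xander
So 1 of 9 rows is dropped.

SQL:
SELECT a.title, b.name AS agent
FROM tickets a
INNER JOIN agents b ON a.agent_id = b.id

Result:
title         | agent 
--------------+-------
Bad redirect  | Beth  
Export error  | Julia 
Stale cache   | Beth  
Memory leak   | Beth  
Wrong total   | Beth  
Null pointer  | Grace 
Off by one    | Grace 
Crash on save | Xander


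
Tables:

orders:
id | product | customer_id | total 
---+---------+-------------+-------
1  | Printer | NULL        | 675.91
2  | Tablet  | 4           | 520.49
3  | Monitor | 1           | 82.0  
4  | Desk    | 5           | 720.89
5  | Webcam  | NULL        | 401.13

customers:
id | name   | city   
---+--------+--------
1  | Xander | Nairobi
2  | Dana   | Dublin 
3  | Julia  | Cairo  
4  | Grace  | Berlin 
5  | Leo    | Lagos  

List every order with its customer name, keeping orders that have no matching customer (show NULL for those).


LEFT JOIN keeps every row from orders (the left table); where customer_id has no match in customers, the customer columns become NULL. Walk through each order:
  - order 1 (Printer): customer_id=NULL, no match -> kept with NULL
  - order 2 (Tablet): customer_id=4 -> matches Grace
  - order 3 (Monitor): customer_id=1 -> matches Xander
  - order 4 (Desk): customer_id=5 -> matches Leo
  - order 5 (Webcam): customer_id=NULL, no match -> kept with NULL
All 5 rows appear; 2 have NULL customer.

SQL:
SELECT a.product, b.name AS customer
FROM orders a
LEFT JOIN customers b ON a.customer_id = b.id

Result:
product | customer
--------+---------
Printer | NULL    
Tablet  | Grace   
Monitor | Xander  
Desk    | Leo     
Webcam  | NULL    


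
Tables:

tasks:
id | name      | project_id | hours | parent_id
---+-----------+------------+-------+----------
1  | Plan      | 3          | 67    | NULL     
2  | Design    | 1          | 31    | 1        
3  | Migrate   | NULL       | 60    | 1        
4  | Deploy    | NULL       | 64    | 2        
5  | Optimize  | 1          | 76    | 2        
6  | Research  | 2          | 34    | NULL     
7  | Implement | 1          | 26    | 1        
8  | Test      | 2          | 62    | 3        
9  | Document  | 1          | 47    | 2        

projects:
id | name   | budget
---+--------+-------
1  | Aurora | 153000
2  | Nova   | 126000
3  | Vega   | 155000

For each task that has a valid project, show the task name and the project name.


INNER JOIN keeps only tasks rows whose project_id matches an id in projects. Walk through each task:
  - task 1 (Plan): project_id=3 -> matches Vega
  - task 2 (Design): project_id=1 -> matches Aurora
  - task 3 (Migrate): project_id=NULL, no match -> dropped
  - task 4 (Deploy): project_id=NULL, no match -> dropped
  - task 5 (Optimize): project_id=1 -> matches Aurora
  - task 6 (Research): project_id=2 -> matches Nova
  - task 7 (Implement): project_id=1 -> matches Aurora
  - task 8 (Test): project_id=2 -> matches Nova
  - task 9 (Document): project_id=1 -> matches Aurora
So 2 of 9 rows are dropped.

SQL:
SELECT a.name, b.name AS project
FROM tasks a
INNER JOIN projects b ON a.project_id = b.id

Result:
name      | project
----------+--------
Plan      | Vega   
Design    | Aurora 
Optimize  | Aurora 
Research  | Nova   
Implement | Aurora 
Test      | Nova   
Document  | Aurora 


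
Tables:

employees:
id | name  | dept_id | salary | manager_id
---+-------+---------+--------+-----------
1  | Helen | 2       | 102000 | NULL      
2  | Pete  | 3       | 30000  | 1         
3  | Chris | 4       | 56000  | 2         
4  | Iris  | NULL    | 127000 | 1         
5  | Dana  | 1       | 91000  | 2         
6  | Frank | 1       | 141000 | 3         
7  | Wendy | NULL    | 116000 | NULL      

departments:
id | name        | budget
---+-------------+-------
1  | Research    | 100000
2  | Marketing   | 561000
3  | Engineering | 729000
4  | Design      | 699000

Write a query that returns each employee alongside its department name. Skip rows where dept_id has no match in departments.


INNER JOIN keeps only employees rows whose dept_id matches an id in departments. Walk through each employee:
  - employee 1 (Helen): dept_id=2 -> matches Marketing
  - employee 2 (Pete): dept_id=3 -> matches Engineering
  - employee 3 (Chris): dept_id=4 -> matches Design
  - employee 4 (Iris): dept_id=NULL, no match -> dropped
  - employee 5 (Dana): dept_id=1 -> matches Research
  - employee 6 (Frank): dept_id=1 -> matches Research
  - employee 7 (Wendy): dept_id=NULL, no match -> dropped
So 2 of 7 rows are dropped.

SQL:
SELECT a.name, b.name AS department
FROM employees a
INNER JOIN departments b ON a.dept_id = b.id

Result:
name  | department 
------+------------
Helen | Marketing  
Pete  | Engineering
Chris | Design     
Dana  | Research   
Frank | Research   


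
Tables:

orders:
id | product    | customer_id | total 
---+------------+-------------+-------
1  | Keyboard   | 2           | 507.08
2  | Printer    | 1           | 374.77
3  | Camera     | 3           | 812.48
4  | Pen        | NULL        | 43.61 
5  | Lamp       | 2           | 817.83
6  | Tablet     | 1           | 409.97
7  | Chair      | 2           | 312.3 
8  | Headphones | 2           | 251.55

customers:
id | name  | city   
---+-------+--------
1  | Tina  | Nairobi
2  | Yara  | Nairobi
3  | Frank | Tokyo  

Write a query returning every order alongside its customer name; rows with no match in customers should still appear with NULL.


LEFT JOIN keeps every row from orders (the left table); where customer_id has no match in customers, the customer columns become NULL. Walk through each order:
  - order 1 (Keyboard): customer_id=2 -> matches Yara
  - order 2 (Printer): customer_id=1 -> matches Tina
  - order 3 (Camera): customer_id=3 -> matches Frank
  - order 4 (Pen): customer_id=NULL, no match -> kept with NULL
  - order 5 (Lamp): customer_id=2 -> matches Yara
  - order 6 (Tablet): customer_id=1 -> matches Tina
  - order 7 (Chair): customer_id=2 -> matches Yara
  - order 8 (Headphones): customer_id=2 -> matches Yara
All 8 rows appear; 1 has NULL customer.

SQL:
SELECT a.product, b.name AS customer
FROM orders a
LEFT JOIN customers b ON a.customer_id = b.id

Result:
product    | customer
-----------+---------
Keyboard   | Yara    
Printer    | Tina    
Camera     | Frank   
Pen        | NULL    
Lamp       | Yara    
Tablet     | Tina    
Chair      | Yara    
Headphones | Yara    


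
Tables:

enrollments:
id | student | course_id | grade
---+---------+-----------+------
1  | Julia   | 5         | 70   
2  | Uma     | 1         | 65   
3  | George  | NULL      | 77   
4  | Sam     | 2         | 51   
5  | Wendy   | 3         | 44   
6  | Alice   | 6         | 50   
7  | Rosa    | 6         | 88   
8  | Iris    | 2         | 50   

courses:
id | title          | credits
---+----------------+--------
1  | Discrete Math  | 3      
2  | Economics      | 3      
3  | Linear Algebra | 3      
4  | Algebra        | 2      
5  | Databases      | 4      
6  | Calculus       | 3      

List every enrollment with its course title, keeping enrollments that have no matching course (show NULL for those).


LEFT JOIN keeps every row from enrollments (the left table); where course_id has no match in courses, the course columns become NULL. Walk through each enrollment:
  - enrollment 1 (Julia): course_id=5 -> matches Databases
  - enrollment 2 (Uma): course_id=1 -> matches Discrete Math
  - enrollment 3 (George): course_id=NULL, no match -> kept with NULL
  - enrollment 4 (Sam): course_id=2 -> matches Economics
  - enrollment 5 (Wendy): course_id=3 -> matches Linear Algebra
  - enrollment 6 (Alice): course_id=6 -> matches Calculus
  - enrollment 7 (Rosa): course_id=6 -> matches Calculus
  - enrollment 8 (Iris): course_id=2 -> matches Economics
All 8 rows appear; 1 has NULL course.

SQL:
SELECT a.student, b.title AS course
FROM enrollments a
LEFT JOIN courses b ON a.course_id = b.id

Result:
student | course        
--------+---------------
Julia   | Databases     
Uma     | Discrete Math 
George  | NULL          
Sam     | Economics     
Wendy   | Linear Algebra
Alice   | Calculus      
Rosa    | Calculus      
Iris    | Economics     


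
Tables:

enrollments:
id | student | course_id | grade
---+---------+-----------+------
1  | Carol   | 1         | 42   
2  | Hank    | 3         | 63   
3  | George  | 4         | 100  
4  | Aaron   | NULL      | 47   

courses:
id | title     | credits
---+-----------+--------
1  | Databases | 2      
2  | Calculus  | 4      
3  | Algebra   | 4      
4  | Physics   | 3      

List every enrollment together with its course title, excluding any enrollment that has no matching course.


INNER JOIN keeps only enrollments rows whose course_id matches an id in courses. Walk through each enrollment:
  - enrollment 1 (Carol): course_id=1 -> matches Databases
  - enrollment 2 (Hank): course_id=3 -> matches Algebra
  - enrollment 3 (George): course_id=4 -> matches Physics
  - enrollment 4 (Aaron): course_id=NULL, no match -> dropped
So 1 of 4 rows is dropped.

SQL:
SELECT a.student, b.title AS course
FROM enrollments a
INNER JOIN courses b ON a.course_id = b.id

Result:
student | course   
--------+----------
Carol   | Databases
Hank    | Algebra  
George  | Physics  


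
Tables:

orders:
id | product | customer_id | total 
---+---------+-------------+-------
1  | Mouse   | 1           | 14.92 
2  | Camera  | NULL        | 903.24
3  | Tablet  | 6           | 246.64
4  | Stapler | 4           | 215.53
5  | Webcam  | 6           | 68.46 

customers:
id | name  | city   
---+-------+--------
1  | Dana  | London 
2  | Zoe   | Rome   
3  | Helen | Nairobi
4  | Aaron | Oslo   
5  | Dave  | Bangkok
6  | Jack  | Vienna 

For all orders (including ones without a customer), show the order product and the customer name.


LEFT JOIN keeps every row from orders (the left table); where customer_id has no match in customers, the customer columns become NULL. Walk through each order:
  - order 1 (Mouse): customer_id=1 -> matches Dana
  - order 2 (Camera): customer_id=NULL, no match -> kept with NULL
  - order 3 (Tablet): customer_id=6 -> matches Jack
  - order 4 (Stapler): customer_id=4 -> matches Aaron
  - order 5 (Webcam): customer_id=6 -> matches Jack
All 5 rows appear; 1 has NULL customer.

SQL:
SELECT a.product, b.name AS customer
FROM orders a
LEFT JOIN customers b ON a.customer_id = b.id

Result:
product | customer
--------+---------
Mouse   | Dana    
Camera  | NULL    
Tablet  | Jack    
Stapler | Aaron   
Webcam  | Jack    


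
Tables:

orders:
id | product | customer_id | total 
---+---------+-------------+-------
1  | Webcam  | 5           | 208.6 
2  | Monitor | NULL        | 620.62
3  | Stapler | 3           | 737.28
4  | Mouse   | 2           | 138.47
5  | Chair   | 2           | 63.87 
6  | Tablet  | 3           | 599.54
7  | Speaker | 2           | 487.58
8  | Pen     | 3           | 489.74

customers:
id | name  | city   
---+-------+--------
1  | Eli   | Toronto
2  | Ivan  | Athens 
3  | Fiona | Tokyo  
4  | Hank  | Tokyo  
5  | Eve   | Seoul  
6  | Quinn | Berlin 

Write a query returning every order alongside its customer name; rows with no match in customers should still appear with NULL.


LEFT JOIN keeps every row from orders (the left table); where customer_id has no match in customers, the customer columns become NULL. Walk through each order:
  - order 1 (Webcam): customer_id=5 -> matches Eve
  - order 2 (Monitor): customer_id=NULL, no match -> kept with NULL
  - order 3 (Stapler): customer_id=3 -> matches Fiona
  - order 4 (Mouse): customer_id=2 -> matches Ivan
  - order 5 (Chair): customer_id=2 -> matches Ivan
  - order 6 (Tablet): customer_id=3 -> matches Fiona
  - order 7 (Speaker): customer_id=2 -> matches Ivan
  - order 8 (Pen): customer_id=3 -> matches Fiona
All 8 rows appear; 1 has NULL customer.

SQL:
SELECT a.product, b.name AS customer
FROM orders a
LEFT JOIN customers b ON a.customer_id = b.id

Result:
product | customer
--------+---------
Webcam  | Eve     
Monitor | NULL    
Stapler | Fiona   
Mouse   | Ivan    
Chair   | Ivan    
Tablet  | Fiona   
Speaker | Ivan    
Pen     | Fiona   


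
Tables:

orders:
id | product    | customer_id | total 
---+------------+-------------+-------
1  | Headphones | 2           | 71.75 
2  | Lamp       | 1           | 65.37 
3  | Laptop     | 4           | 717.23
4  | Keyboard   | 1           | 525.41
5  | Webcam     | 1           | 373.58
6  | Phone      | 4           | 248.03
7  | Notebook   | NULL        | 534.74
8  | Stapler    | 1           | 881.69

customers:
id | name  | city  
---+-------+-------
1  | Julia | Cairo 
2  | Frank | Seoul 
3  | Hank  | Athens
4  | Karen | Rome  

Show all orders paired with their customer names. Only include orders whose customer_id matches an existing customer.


INNER JOIN keeps only orders rows whose customer_id matches an id in customers. Walk through each order:
  - order 1 (Headphones): customer_id=2 -> matches Frank
  - order 2 (Lamp): customer_id=1 -> matches Julia
  - order 3 (Laptop): customer_id=4 -> matches Karen
  - order 4 (Keyboard): customer_id=1 -> matches Julia
  - order 5 (Webcam): customer_id=1 -> matches Julia
  - order 6 (Phone): customer_id=4 -> matches Karen
  - order 7 (Notebook): customer_id=NULL, no match -> dropped
  - order 8 (Stapler): customer_id=1 -> matches Julia
So 1 of 8 rows is dropped.

SQL:
SELECT a.product, b.name AS customer
FROM orders a
INNER JOIN customers b ON a.customer_id = b.id

Result:
product    | customer
-----------+---------
Headphones | Frank   
Lamp       | Julia   
Laptop     | Karen   
Keyboard   | Julia   
Webcam     | Julia   
Phone      | Karen   
Stapler    | Julia   


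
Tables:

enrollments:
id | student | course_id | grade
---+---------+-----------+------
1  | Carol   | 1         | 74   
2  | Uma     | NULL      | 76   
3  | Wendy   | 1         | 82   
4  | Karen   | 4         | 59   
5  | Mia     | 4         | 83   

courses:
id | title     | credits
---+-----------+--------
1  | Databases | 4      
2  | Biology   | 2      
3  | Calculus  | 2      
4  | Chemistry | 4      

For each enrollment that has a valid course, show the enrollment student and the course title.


INNER JOIN keeps only enrollments rows whose course_id matches an id in courses. Walk through each enrollment:
  - enrollment 1 (Carol): course_id=1 -> matches Databases
  - enrollment 2 (Uma): course_id=NULL, no match -> dropped
  - enrollment 3 (Wendy): course_id=1 -> matches Databases
  - enrollment 4 (Karen): course_id=4 -> matches Chemistry
  - enrollment 5 (Mia): course_id=4 -> matches Chemistry
So 1 of 5 rows is dropped.

SQL:
SELECT a.student, b.title AS course
FROM enrollments a
INNER JOIN courses b ON a.course_id = b.id

Result:
student | course   
--------+----------
Carol   | Databases
Wendy   | Databases
Karen   | Chemistry
Mia     | Chemistry


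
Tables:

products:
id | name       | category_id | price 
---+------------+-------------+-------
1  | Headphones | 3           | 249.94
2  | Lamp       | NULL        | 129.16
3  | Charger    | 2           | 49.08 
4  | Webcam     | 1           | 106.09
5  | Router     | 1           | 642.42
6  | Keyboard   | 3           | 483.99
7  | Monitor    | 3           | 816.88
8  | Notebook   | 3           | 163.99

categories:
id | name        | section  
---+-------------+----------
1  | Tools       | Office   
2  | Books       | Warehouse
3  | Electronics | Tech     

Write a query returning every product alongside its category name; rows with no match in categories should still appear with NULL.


LEFT JOIN keeps every row from products (the left table); where category_id has no match in categories, the category columns become NULL. Walk through each product:
  - product 1 (Headphones): category_id=3 -> matches Electronics
  - product 2 (Lamp): category_id=NULL, no match -> kept with NULL
  - product 3 (Charger): category_id=2 -> matches Books
  - product 4 (Webcam): category_id=1 -> matches Tools
  - product 5 (Router): category_id=1 -> matches Tools
  - product 6 (Keyboard): category_id=3 -> matches Electronics
  - product 7 (Monitor): category_id=3 -> matches Electronics
  - product 8 (Notebook): category_id=3 -> matches Electronics
All 8 rows appear; 1 has NULL category.

SQL:
SELECT a.name, b.name AS category
FROM products a
LEFT JOIN categories b ON a.category_id = b.id

Result:
name       | category   
-----------+------------
Headphones | Electronics
Lamp       | NULL       
Charger    | Books      
Webcam     | Tools      
Router     | Tools      
Keyboard   | Electronics
Monitor    | Electronics
Notebook   | Electronics


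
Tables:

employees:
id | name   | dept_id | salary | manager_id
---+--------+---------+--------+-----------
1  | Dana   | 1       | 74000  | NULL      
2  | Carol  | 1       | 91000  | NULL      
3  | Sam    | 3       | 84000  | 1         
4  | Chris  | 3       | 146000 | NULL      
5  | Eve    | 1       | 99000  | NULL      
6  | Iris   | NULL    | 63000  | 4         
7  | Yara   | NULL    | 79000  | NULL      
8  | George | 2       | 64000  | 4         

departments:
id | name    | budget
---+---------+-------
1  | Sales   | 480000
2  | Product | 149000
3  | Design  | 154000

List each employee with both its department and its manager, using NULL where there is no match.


Two LEFT JOINs from the same base table employees: one to departments via dept_id, one to employees itself via manager_id. Both are LEFT so every employee is preserved.
Match against departments:
  - employee 1 (Dana): dept_id=1 -> matches Sales
  - employee 2 (Carol): dept_id=1 -> matches Sales
  - employee 3 (Sam): dept_id=3 -> matches Design
  - employee 4 (Chris): dept_id=3 -> matches Design
  - employee 5 (Eve): dept_id=1 -> matches Sales
  - employee 6 (Iris): dept_id=NULL, no match -> kept with NULL
  - employee 7 (Yara): dept_id=NULL, no match -> kept with NULL
  - employee 8 (George): dept_id=2 -> matches Product
Match against employees (self):
  - employee 1 (Dana): manager_id=NULL -> NULL
  - employee 2 (Carol): manager_id=NULL -> NULL
  - employee 3 (Sam): manager_id=1 -> Dana
  - employee 4 (Chris): manager_id=NULL -> NULL
  - employee 5 (Eve): manager_id=NULL -> NULL
  - employee 6 (Iris): manager_id=4 -> Chris
  - employee 7 (Yara): manager_id=NULL -> NULL
  - employee 8 (George): manager_id=4 -> Chris

SQL:
SELECT a.name, b.name AS department, c.name AS manager
FROM employees a
LEFT JOIN departments b ON a.dept_id = b.id
LEFT JOIN employees c ON a.manager_id = c.id

Result:
name   | department | manager
-------+------------+--------
Dana   | Sales      | NULL   
Carol  | Sales      | NULL   
Sam    | Design     | Dana   
Chris  | Design     | NULL   
Eve    | Sales      | NULL   
Iris   | NULL       | Chris  
Yara   | NULL       | NULL   
George | Product    | Chris  


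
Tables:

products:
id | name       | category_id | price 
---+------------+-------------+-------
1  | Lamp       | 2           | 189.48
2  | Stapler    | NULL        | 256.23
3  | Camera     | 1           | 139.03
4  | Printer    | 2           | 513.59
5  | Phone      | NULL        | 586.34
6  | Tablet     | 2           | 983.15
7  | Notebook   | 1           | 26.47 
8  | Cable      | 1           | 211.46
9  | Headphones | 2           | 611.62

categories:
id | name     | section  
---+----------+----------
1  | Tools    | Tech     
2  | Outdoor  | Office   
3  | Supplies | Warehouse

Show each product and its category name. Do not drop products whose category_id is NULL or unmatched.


LEFT JOIN keeps every row from products (the left table); where category_id has no match in categories, the category columns become NULL. Walk through each product:
  - product 1 (Lamp): category_id=2 -> matches Outdoor
  - product 2 (Stapler): category_id=NULL, no match -> kept with NULL
  - product 3 (Camera): category_id=1 -> matches Tools
  - product 4 (Printer): category_id=2 -> matches Outdoor
  - product 5 (Phone): category_id=NULL, no match -> kept with NULL
  - product 6 (Tablet): category_id=2 -> matches Outdoor
  - product 7 (Notebook): category_id=1 -> matches Tools
  - product 8 (Cable): category_id=1 -> matches Tools
  - product 9 (Headphones): category_id=2 -> matches Outdoor
All 9 rows appear; 2 have NULL category.

SQL:
SELECT a.name, b.name AS category
FROM products a
LEFT JOIN categories b ON a.category_id = b.id

Result:
name       | category
-----------+---------
Lamp       | Outdoor 
Stapler    | NULL    
Camera     | Tools   
Printer    | Outdoor 
Phone      | NULL    
Tablet     | Outdoor 
Notebook   | Tools   
Cable      | Tools   
Headphones | Outdoor 


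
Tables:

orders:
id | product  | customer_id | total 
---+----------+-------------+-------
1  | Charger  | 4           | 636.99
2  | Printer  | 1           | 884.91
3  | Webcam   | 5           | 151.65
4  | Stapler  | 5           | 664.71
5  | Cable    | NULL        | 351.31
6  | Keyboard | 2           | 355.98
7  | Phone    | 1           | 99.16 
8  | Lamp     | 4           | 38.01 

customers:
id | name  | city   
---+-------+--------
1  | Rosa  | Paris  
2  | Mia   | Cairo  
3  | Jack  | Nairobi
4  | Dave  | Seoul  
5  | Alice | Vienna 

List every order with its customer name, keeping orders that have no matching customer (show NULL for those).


LEFT JOIN keeps every row from orders (the left table); where customer_id has no match in customers, the customer columns become NULL. Walk through each order:
  - order 1 (Charger): customer_id=4 -> matches Dave
  - order 2 (Printer): customer_id=1 -> matches Rosa
  - order 3 (Webcam): customer_id=5 -> matches Alice
  - order 4 (Stapler): customer_id=5 -> matches Alice
  - order 5 (Cable): customer_id=NULL, no match -> kept with NULL
  - order 6 (Keyboard): customer_id=2 -> matches Mia
  - order 7 (Phone): customer_id=1 -> matches Rosa
  - order 8 (Lamp): customer_id=4 -> matches Dave
All 8 rows appear; 1 has NULL customer.

SQL:
SELECT a.product, b.name AS customer
FROM orders a
LEFT JOIN customers b ON a.customer_id = b.id

Result:
product  | customer
---------+---------
Charger  | Dave    
Printer  | Rosa    
Webcam   | Alice   
Stapler  | Alice   
Cable    | NULL    
Keyboard | Mia     
Phone    | Rosa    
Lamp     | Dave    


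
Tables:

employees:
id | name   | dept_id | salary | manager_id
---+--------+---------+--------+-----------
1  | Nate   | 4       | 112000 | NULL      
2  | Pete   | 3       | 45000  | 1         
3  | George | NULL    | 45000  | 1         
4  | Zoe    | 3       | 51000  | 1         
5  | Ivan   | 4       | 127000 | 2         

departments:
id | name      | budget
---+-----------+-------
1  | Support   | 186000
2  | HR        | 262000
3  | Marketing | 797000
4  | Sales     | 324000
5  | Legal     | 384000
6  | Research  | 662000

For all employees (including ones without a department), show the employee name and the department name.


LEFT JOIN keeps every row from employees (the left table); where dept_id has no match in departments, the department columns become NULL. Walk through each employee:
  - employee 1 (Nate): dept_id=4 -> matches Sales
  - employee 2 (Pete): dept_id=3 -> matches Marketing
  - employee 3 (George): dept_id=NULL, no match -> kept with NULL
  - employee 4 (Zoe): dept_id=3 -> matches Marketing
  - employee 5 (Ivan): dept_id=4 -> matches Sales
All 5 rows appear; 1 has NULL department.

SQL:
SELECT a.name, b.name AS department
FROM employees a
LEFT JOIN departments b ON a.dept_id = b.id

Result:
name   | department
-------+-----------
Nate   | Sales     
Pete   | Marketing 
George | NULL      
Zoe    | Marketing 
Ivan   | Sales     


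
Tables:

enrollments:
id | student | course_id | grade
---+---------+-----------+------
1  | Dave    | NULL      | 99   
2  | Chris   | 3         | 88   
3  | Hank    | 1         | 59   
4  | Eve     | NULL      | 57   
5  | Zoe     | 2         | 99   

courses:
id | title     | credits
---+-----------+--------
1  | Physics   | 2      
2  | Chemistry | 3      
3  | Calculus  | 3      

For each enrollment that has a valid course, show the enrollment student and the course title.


INNER JOIN keeps only enrollments rows whose course_id matches an id in courses. Walk through each enrollment:
  - enrollment 1 (Dave): course_id=NULL, no match -> dropped
  - enrollment 2 (Chris): course_id=3 -> matches Calculus
  - enrollment 3 (Hank): course_id=1 -> matches Physics
  - enrollment 4 (Eve): course_id=NULL, no match -> dropped
  - enrollment 5 (Zoe): course_id=2 -> matches Chemistry
So 2 of 5 rows are dropped.

SQL:
SELECT a.student, b.title AS course
FROM enrollments a
INNER JOIN courses b ON a.course_id = b.id

Result:
student | course   
--------+----------
Chris   | Calculus 
Hank    | Physics  
Zoe     | Chemistry


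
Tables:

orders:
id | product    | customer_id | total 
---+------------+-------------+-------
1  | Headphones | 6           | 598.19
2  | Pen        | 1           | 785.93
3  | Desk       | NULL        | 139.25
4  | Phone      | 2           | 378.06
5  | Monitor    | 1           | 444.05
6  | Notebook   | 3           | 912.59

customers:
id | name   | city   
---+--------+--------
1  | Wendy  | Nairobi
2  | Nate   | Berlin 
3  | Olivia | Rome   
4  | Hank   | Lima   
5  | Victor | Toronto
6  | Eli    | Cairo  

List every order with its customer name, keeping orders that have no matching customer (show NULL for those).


LEFT JOIN keeps every row from orders (the left table); where customer_id has no match in customers, the customer columns become NULL. Walk through each order:
  - order 1 (Headphones): customer_id=6 -> matches Eli
  - order 2 (Pen): customer_id=1 -> matches Wendy
  - order 3 (Desk): customer_id=NULL, no match -> kept with NULL
  - order 4 (Phone): customer_id=2 -> matches Nate
  - order 5 (Monitor): customer_id=1 -> matches Wendy
  - order 6 (Notebook): customer_id=3 -> matches Olivia
All 6 rows appear; 1 has NULL customer.

SQL:
SELECT a.product, b.name AS customer
FROM orders a
LEFT JOIN customers b ON a.customer_id = b.id

Result:
product    | customer
-----------+---------
Headphones | Eli     
Pen        | Wendy   
Desk       | NULL    
Phone      | Nate    
Monitor    | Wendy   
Notebook   | Olivia  


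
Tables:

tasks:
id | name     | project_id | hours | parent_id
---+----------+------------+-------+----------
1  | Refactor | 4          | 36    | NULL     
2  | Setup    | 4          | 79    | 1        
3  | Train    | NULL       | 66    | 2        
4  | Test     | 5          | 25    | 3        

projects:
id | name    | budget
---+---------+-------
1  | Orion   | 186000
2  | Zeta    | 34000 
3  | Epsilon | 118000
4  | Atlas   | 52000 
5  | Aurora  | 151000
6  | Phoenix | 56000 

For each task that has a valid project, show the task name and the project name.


INNER JOIN keeps only tasks rows whose project_id matches an id in projects. Walk through each task:
  - task 1 (Refactor): project_id=4 -> matches Atlas
  - task 2 (Setup): project_id=4 -> matches Atlas
  - task 3 (Train): project_id=NULL, no match -> dropped
  - task 4 (Test): project_id=5 -> matches Aurora
So 1 of 4 rows is dropped.

SQL:
SELECT a.name, b.name AS project
FROM tasks a
INNER JOIN projects b ON a.project_id = b.id

Result:
name     | project
---------+--------
Refactor | Atlas  
Setup    | Atlas  
Test     | Aurora 


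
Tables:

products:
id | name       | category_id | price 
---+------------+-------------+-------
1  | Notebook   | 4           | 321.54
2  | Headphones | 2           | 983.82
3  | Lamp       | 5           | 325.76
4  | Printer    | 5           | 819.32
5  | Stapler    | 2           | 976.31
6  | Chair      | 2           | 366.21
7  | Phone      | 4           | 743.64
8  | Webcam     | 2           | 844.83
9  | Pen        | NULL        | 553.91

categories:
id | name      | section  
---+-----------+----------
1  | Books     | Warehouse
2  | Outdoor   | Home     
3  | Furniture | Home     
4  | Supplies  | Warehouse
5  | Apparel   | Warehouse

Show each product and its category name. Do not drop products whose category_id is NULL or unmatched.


LEFT JOIN keeps every row from products (the left table); where category_id has no match in categories, the category columns become NULL. Walk through each product:
  - product 1 (Notebook): category_id=4 -> matches Supplies
  - product 2 (Headphones): category_id=2 -> matches Outdoor
  - product 3 (Lamp): category_id=5 -> matches Apparel
  - product 4 (Printer): category_id=5 -> matches Apparel
  - product 5 (Stapler): category_id=2 -> matches Outdoor
  - product 6 (Chair): category_id=2 -> matches Outdoor
  - product 7 (Phone): category_id=4 -> matches Supplies
  - product 8 (Webcam): category_id=2 -> matches Outdoor
  - product 9 (Pen): category_id=NULL, no match -> kept with NULL
All 9 rows appear; 1 has NULL category.

SQL:
SELECT a.name, b.name AS category
FROM products a
LEFT JOIN categories b ON a.category_id = b.id

Result:
name       | category
-----------+---------
Notebook   | Supplies
Headphones | Outdoor 
Lamp       | Apparel 
Printer    | Apparel 
Stapler    | Outdoor 
Chair      | Outdoor 
Phone      | Supplies
Webcam     | Outdoor 
Pen        | NULL    


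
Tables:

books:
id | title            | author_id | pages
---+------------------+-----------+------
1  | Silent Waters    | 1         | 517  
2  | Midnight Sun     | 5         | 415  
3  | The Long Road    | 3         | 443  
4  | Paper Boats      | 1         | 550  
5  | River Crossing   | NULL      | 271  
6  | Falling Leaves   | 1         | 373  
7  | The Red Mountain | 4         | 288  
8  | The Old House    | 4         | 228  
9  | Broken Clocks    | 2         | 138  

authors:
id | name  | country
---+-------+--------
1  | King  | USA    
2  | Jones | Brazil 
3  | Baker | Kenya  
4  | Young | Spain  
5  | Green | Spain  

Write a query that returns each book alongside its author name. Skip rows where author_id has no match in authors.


INNER JOIN keeps only books rows whose author_id matches an id in authors. Walk through each book:
  - book 1 (Silent Waters): author_id=1 -> matches King
  - book 2 (Midnight Sun): author_id=5 -> matches Green
  - book 3 (The Long Road): author_id=3 -> matches Baker
  - book 4 (Paper Boats): author_id=1 -> matches King
  - book 5 (River Crossing): author_id=NULL, no match -> dropped
  - book 6 (Falling Leaves): author_id=1 -> matches King
  - book 7 (The Red Mountain): author_id=4 -> matches Young
  - book 8 (The Old House): author_id=4 -> matches Young
  - book 9 (Broken Clocks): author_id=2 -> matches Jones
So 1 of 9 rows is dropped.

SQL:
SELECT a.title, b.name AS author
FROM books a
INNER JOIN authors b ON a.author_id = b.id

Result:
title            | author
-----------------+-------
Silent Waters    | King  
Midnight Sun     | Green 
The Long Road    | Baker 
Paper Boats      | King  
Falling Leaves   | King  
The Red Mountain | Young 
The Old House    | Young 
Broken Clocks    | Jones 


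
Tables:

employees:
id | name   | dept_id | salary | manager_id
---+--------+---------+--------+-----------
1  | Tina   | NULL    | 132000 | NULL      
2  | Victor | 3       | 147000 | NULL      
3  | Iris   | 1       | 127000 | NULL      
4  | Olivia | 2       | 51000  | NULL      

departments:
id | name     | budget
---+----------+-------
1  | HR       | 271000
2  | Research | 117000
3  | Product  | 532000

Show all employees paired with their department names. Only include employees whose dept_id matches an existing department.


INNER JOIN keeps only employees rows whose dept_id matches an id in departments. Walk through each employee:
  - employee 1 (Tina): dept_id=NULL, no match -> dropped
  - employee 2 (Victor): dept_id=3 -> matches Product
  - employee 3 (Iris): dept_id=1 -> matches HR
  - employee 4 (Olivia): dept_id=2 -> matches Research
So 1 of 4 rows is dropped.

SQL:
SELECT a.name, b.name AS department
FROM employees a
INNER JOIN departments b ON a.dept_id = b.id

Result:
name   | department
-------+-----------
Victor | Product   
Iris   | HR        
Olivia | Research  


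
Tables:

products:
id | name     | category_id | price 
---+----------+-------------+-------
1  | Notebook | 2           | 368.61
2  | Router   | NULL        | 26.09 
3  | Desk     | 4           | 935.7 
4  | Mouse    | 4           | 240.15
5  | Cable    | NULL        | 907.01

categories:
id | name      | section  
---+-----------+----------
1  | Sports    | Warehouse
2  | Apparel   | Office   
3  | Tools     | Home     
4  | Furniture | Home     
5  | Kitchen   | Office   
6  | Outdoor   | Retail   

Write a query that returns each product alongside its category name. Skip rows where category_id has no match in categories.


INNER JOIN keeps only products rows whose category_id matches an id in categories. Walk through each product:
  - product 1 (Notebook): category_id=2 -> matches Apparel
  - product 2 (Router): category_id=NULL, no match -> dropped
  - product 3 (Desk): category_id=4 -> matches Furniture
  - product 4 (Mouse): category_id=4 -> matches Furniture
  - product 5 (Cable): category_id=NULL, no match -> dropped
So 2 of 5 rows are dropped.

SQL:
SELECT a.name, b.name AS category
FROM products a
INNER JOIN categories b ON a.category_id = b.id

Result:
name     | category 
---------+----------
Notebook | Apparel  
Desk     | Furniture
Mouse    | Furniture


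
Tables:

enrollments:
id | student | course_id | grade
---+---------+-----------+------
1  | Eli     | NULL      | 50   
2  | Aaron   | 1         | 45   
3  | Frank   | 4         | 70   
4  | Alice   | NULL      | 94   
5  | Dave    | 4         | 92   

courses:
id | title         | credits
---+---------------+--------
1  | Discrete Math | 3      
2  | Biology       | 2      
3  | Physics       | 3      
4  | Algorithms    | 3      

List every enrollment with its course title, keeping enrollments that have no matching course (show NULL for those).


LEFT JOIN keeps every row from enrollments (the left table); where course_id has no match in courses, the course columns become NULL. Walk through each enrollment:
  - enrollment 1 (Eli): course_id=NULL, no match -> kept with NULL
  - enrollment 2 (Aaron): course_id=1 -> matches Discrete Math
  - enrollment 3 (Frank): course_id=4 -> matches Algorithms
  - enrollment 4 (Alice): course_id=NULL, no match -> kept with NULL
  - enrollment 5 (Dave): course_id=4 -> matches Algorithms
All 5 rows appear; 2 have NULL course.

SQL:
SELECT a.student, b.title AS course
FROM enrollments a
LEFT JOIN courses b ON a.course_id = b.id

Result:
student | course       
--------+--------------
Eli     | NULL         
Aaron   | Discrete Math
Frank   | Algorithms   
Alice   | NULL         
Dave    | Algorithms   


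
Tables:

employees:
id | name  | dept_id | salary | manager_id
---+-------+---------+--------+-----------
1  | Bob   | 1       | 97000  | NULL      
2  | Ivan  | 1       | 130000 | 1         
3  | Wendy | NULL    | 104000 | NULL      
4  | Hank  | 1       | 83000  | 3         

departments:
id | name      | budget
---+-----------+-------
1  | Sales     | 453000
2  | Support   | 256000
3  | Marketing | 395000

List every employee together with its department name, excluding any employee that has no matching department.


INNER JOIN keeps only employees rows whose dept_id matches an id in departments. Walk through each employee:
  - employee 1 (Bob): dept_id=1 -> matches Sales
  - employee 2 (Ivan): dept_id=1 -> matches Sales
  - employee 3 (Wendy): dept_id=NULL, no match -> dropped
  - employee 4 (Hank): dept_id=1 -> matches Sales
So 1 of 4 rows is dropped.

SQL:
SELECT a.name, b.name AS department
FROM employees a
INNER JOIN departments b ON a.dept_id = b.id

Result:
name | department
-----+-----------
Bob  | Sales     
Ivan | Sales     
Hank | Sales     


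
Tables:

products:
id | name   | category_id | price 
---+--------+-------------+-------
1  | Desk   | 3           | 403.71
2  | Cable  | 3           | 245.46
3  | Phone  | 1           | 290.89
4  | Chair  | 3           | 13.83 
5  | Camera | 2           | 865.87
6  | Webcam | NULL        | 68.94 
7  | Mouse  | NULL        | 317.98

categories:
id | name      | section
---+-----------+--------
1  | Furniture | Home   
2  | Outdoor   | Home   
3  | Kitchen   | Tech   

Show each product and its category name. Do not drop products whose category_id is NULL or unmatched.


LEFT JOIN keeps every row from products (the left table); where category_id has no match in categories, the category columns become NULL. Walk through each product:
  - product 1 (Desk): category_id=3 -> matches Kitchen
  - product 2 (Cable): category_id=3 -> matches Kitchen
  - product 3 (Phone): category_id=1 -> matches Furniture
  - product 4 (Chair): category_id=3 -> matches Kitchen
  - product 5 (Camera): category_id=2 -> matches Outdoor
  - product 6 (Webcam): category_id=NULL, no match -> kept with NULL
  - product 7 (Mouse): category_id=NULL, no match -> kept with NULL
All 7 rows appear; 2 have NULL category.

SQL:
SELECT a.name, b.name AS category
FROM products a
LEFT JOIN categories b ON a.category_id = b.id

Result:
name   | category 
-------+----------
Desk   | Kitchen  
Cable  | Kitchen  
Phone  | Furniture
Chair  | Kitchen  
Camera | Outdoor  
Webcam | NULL     
Mouse  | NULL     
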